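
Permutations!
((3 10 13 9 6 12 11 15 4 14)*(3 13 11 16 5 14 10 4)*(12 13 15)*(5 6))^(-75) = ((3 4 10 11 12 16 6 13 9 5 14 15))^(-75) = (3 5 6 11)(4 14 13 12)(9 16 10 15)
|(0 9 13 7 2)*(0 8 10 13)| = 10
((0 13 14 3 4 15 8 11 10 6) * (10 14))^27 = (0 6 10 13)(3 8)(4 11)(14 15)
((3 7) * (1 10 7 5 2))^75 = (1 3)(2 7)(5 10)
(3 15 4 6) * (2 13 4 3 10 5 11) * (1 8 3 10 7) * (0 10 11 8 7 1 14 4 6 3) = [10, 7, 13, 15, 3, 8, 1, 14, 0, 9, 5, 2, 12, 6, 4, 11] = (0 10 5 8)(1 7 14 4 3 15 11 2 13 6)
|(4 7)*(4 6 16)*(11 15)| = |(4 7 6 16)(11 15)| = 4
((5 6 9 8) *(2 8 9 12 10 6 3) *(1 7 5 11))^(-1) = (1 11 8 2 3 5 7)(6 10 12)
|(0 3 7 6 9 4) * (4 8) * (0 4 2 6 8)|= 7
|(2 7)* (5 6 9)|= |(2 7)(5 6 9)|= 6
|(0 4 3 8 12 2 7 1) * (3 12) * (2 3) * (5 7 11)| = 10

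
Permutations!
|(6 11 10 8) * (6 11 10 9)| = |(6 10 8 11 9)| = 5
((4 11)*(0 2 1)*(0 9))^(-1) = ((0 2 1 9)(4 11))^(-1) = (0 9 1 2)(4 11)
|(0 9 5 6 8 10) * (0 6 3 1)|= |(0 9 5 3 1)(6 8 10)|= 15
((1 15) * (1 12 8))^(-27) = ((1 15 12 8))^(-27) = (1 15 12 8)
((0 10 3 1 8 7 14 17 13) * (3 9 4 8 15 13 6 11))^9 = (0 11 8 13 6 4 15 17 9 1 14 10 3 7)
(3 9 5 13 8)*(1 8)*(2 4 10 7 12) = (1 8 3 9 5 13)(2 4 10 7 12) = [0, 8, 4, 9, 10, 13, 6, 12, 3, 5, 7, 11, 2, 1]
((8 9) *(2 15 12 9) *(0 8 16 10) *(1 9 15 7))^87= (0 10 16 9 1 7 2 8)(12 15)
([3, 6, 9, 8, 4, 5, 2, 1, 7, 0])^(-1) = [9, 7, 6, 0, 4, 5, 1, 8, 3, 2]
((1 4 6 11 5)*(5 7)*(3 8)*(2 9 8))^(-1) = ((1 4 6 11 7 5)(2 9 8 3))^(-1) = (1 5 7 11 6 4)(2 3 8 9)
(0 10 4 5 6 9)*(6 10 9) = [9, 1, 2, 3, 5, 10, 6, 7, 8, 0, 4] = (0 9)(4 5 10)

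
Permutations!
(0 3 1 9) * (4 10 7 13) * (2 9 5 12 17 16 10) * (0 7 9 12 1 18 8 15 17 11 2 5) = (0 3 18 8 15 17 16 10 9 7 13 4 5 1)(2 12 11) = [3, 0, 12, 18, 5, 1, 6, 13, 15, 7, 9, 2, 11, 4, 14, 17, 10, 16, 8]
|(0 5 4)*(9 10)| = 6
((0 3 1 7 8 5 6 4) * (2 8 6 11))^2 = (0 1 6)(2 5)(3 7 4)(8 11)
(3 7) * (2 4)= [0, 1, 4, 7, 2, 5, 6, 3]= (2 4)(3 7)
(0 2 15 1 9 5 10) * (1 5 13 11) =(0 2 15 5 10)(1 9 13 11) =[2, 9, 15, 3, 4, 10, 6, 7, 8, 13, 0, 1, 12, 11, 14, 5]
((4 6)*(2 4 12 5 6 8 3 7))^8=((2 4 8 3 7)(5 6 12))^8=(2 3 4 7 8)(5 12 6)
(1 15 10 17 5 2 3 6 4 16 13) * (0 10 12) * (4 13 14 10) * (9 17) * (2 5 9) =[4, 15, 3, 6, 16, 5, 13, 7, 8, 17, 2, 11, 0, 1, 10, 12, 14, 9] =(0 4 16 14 10 2 3 6 13 1 15 12)(9 17)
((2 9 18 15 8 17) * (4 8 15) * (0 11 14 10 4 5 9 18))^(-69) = ((0 11 14 10 4 8 17 2 18 5 9))^(-69) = (0 18 8 14 9 2 4 11 5 17 10)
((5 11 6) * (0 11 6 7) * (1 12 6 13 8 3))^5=(0 7 11)(1 8 5 12 3 13 6)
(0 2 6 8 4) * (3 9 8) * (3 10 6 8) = (0 2 8 4)(3 9)(6 10) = [2, 1, 8, 9, 0, 5, 10, 7, 4, 3, 6]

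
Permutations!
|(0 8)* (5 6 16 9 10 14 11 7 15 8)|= 11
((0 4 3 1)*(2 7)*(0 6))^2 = (7)(0 3 6 4 1)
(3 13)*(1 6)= [0, 6, 2, 13, 4, 5, 1, 7, 8, 9, 10, 11, 12, 3]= (1 6)(3 13)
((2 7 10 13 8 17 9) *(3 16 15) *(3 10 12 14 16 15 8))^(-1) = (2 9 17 8 16 14 12 7)(3 13 10 15)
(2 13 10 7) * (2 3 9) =(2 13 10 7 3 9) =[0, 1, 13, 9, 4, 5, 6, 3, 8, 2, 7, 11, 12, 10]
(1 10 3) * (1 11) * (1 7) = [0, 10, 2, 11, 4, 5, 6, 1, 8, 9, 3, 7] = (1 10 3 11 7)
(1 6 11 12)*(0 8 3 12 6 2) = (0 8 3 12 1 2)(6 11) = [8, 2, 0, 12, 4, 5, 11, 7, 3, 9, 10, 6, 1]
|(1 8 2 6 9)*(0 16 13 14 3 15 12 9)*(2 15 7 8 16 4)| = 20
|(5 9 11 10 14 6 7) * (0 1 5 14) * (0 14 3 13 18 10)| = |(0 1 5 9 11)(3 13 18 10 14 6 7)| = 35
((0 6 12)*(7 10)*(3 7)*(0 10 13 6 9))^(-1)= (0 9)(3 10 12 6 13 7)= ((0 9)(3 7 13 6 12 10))^(-1)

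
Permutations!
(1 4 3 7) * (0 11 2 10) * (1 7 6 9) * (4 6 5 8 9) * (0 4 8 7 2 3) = [11, 6, 10, 5, 0, 7, 8, 2, 9, 1, 4, 3] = (0 11 3 5 7 2 10 4)(1 6 8 9)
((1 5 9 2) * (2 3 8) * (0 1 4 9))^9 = (2 8 3 9 4)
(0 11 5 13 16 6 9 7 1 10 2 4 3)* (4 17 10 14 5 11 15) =[15, 14, 17, 0, 3, 13, 9, 1, 8, 7, 2, 11, 12, 16, 5, 4, 6, 10] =(0 15 4 3)(1 14 5 13 16 6 9 7)(2 17 10)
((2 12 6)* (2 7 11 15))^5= (2 15 11 7 6 12)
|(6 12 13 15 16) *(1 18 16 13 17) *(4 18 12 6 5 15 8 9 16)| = |(1 12 17)(4 18)(5 15 13 8 9 16)| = 6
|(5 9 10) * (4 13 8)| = 3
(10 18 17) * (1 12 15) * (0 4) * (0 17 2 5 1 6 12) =(0 4 17 10 18 2 5 1)(6 12 15) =[4, 0, 5, 3, 17, 1, 12, 7, 8, 9, 18, 11, 15, 13, 14, 6, 16, 10, 2]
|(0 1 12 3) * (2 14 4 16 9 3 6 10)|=11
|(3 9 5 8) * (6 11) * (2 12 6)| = |(2 12 6 11)(3 9 5 8)| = 4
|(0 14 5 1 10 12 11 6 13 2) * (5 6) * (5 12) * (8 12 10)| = 30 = |(0 14 6 13 2)(1 8 12 11 10 5)|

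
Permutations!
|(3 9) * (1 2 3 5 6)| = |(1 2 3 9 5 6)| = 6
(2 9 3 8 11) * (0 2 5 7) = (0 2 9 3 8 11 5 7) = [2, 1, 9, 8, 4, 7, 6, 0, 11, 3, 10, 5]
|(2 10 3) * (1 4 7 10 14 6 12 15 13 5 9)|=|(1 4 7 10 3 2 14 6 12 15 13 5 9)|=13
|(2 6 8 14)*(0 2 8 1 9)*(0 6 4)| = 6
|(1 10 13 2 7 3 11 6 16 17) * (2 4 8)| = |(1 10 13 4 8 2 7 3 11 6 16 17)| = 12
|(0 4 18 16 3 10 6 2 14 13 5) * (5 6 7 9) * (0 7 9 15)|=20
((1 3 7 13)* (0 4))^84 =((0 4)(1 3 7 13))^84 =(13)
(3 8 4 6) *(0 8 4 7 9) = (0 8 7 9)(3 4 6) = [8, 1, 2, 4, 6, 5, 3, 9, 7, 0]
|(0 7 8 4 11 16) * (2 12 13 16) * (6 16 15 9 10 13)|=36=|(0 7 8 4 11 2 12 6 16)(9 10 13 15)|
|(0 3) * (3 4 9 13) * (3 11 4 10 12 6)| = |(0 10 12 6 3)(4 9 13 11)| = 20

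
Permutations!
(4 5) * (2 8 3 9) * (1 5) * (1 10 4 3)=(1 5 3 9 2 8)(4 10)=[0, 5, 8, 9, 10, 3, 6, 7, 1, 2, 4]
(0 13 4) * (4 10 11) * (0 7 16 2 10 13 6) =[6, 1, 10, 3, 7, 5, 0, 16, 8, 9, 11, 4, 12, 13, 14, 15, 2] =(0 6)(2 10 11 4 7 16)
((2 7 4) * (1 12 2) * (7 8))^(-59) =(1 12 2 8 7 4)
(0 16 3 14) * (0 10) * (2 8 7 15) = (0 16 3 14 10)(2 8 7 15) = [16, 1, 8, 14, 4, 5, 6, 15, 7, 9, 0, 11, 12, 13, 10, 2, 3]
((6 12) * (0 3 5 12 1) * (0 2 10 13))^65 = (0 5 6 2 13 3 12 1 10)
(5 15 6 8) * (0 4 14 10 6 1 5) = (0 4 14 10 6 8)(1 5 15) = [4, 5, 2, 3, 14, 15, 8, 7, 0, 9, 6, 11, 12, 13, 10, 1]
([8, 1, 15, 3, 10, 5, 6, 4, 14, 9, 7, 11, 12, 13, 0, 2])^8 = (15)(0 14 8)(4 7 10)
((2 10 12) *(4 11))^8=(2 12 10)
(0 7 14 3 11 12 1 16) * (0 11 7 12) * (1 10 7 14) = [12, 16, 2, 14, 4, 5, 6, 1, 8, 9, 7, 0, 10, 13, 3, 15, 11] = (0 12 10 7 1 16 11)(3 14)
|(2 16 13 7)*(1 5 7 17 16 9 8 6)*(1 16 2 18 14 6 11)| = |(1 5 7 18 14 6 16 13 17 2 9 8 11)| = 13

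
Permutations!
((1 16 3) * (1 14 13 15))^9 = ((1 16 3 14 13 15))^9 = (1 14)(3 15)(13 16)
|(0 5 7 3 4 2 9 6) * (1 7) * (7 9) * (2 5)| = 9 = |(0 2 7 3 4 5 1 9 6)|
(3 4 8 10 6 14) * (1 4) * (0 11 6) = (0 11 6 14 3 1 4 8 10) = [11, 4, 2, 1, 8, 5, 14, 7, 10, 9, 0, 6, 12, 13, 3]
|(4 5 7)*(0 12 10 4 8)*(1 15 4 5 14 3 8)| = |(0 12 10 5 7 1 15 4 14 3 8)| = 11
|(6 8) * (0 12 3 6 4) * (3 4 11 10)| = 15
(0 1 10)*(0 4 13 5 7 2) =(0 1 10 4 13 5 7 2) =[1, 10, 0, 3, 13, 7, 6, 2, 8, 9, 4, 11, 12, 5]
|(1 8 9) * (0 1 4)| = 5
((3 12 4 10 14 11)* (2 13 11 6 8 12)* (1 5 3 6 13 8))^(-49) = (1 6 11 13 14 10 4 12 8 2 3 5)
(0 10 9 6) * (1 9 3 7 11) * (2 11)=(0 10 3 7 2 11 1 9 6)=[10, 9, 11, 7, 4, 5, 0, 2, 8, 6, 3, 1]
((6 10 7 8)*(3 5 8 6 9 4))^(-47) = (3 9 5 4 8)(6 10 7)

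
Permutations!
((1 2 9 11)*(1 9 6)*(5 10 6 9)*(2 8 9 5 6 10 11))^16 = ((1 8 9 2 5 11 6))^16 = (1 9 5 6 8 2 11)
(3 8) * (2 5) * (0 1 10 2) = (0 1 10 2 5)(3 8) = [1, 10, 5, 8, 4, 0, 6, 7, 3, 9, 2]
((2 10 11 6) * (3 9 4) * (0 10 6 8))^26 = ((0 10 11 8)(2 6)(3 9 4))^26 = (0 11)(3 4 9)(8 10)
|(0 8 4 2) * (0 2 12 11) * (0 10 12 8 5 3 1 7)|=30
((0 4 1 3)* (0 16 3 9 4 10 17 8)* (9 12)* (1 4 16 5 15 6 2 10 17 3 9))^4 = (0 17 8)(2 15 3)(5 10 6)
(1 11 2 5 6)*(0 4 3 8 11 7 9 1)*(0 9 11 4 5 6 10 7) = (0 5 10 7 11 2 6 9 1)(3 8 4) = [5, 0, 6, 8, 3, 10, 9, 11, 4, 1, 7, 2]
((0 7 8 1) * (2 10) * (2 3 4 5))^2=(0 8)(1 7)(2 3 5 10 4)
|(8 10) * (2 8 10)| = |(10)(2 8)| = 2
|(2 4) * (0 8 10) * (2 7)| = 3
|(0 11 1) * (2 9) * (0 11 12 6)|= 6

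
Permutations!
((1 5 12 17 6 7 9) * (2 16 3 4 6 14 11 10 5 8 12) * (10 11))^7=(1 2)(3 12)(4 17)(5 9)(6 14)(7 10)(8 16)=((1 8 12 17 14 10 5 2 16 3 4 6 7 9))^7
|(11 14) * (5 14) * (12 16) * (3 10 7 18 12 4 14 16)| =5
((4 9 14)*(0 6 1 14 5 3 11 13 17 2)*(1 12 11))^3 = (0 11 2 12 17 6 13)(1 9)(3 4)(5 14)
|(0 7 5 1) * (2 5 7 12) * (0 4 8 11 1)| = 4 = |(0 12 2 5)(1 4 8 11)|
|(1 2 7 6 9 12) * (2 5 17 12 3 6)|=12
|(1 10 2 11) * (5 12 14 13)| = 4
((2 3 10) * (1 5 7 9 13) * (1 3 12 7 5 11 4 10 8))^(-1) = (1 8 3 13 9 7 12 2 10 4 11)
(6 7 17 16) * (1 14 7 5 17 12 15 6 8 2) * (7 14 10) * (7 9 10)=[0, 7, 1, 3, 4, 17, 5, 12, 2, 10, 9, 11, 15, 13, 14, 6, 8, 16]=(1 7 12 15 6 5 17 16 8 2)(9 10)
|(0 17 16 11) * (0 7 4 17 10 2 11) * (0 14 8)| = |(0 10 2 11 7 4 17 16 14 8)| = 10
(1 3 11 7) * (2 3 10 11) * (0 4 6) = (0 4 6)(1 10 11 7)(2 3) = [4, 10, 3, 2, 6, 5, 0, 1, 8, 9, 11, 7]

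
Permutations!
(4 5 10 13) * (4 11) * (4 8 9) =[0, 1, 2, 3, 5, 10, 6, 7, 9, 4, 13, 8, 12, 11] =(4 5 10 13 11 8 9)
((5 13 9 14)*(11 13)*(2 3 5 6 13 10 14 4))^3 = ((2 3 5 11 10 14 6 13 9 4))^3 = (2 11 6 4 5 14 9 3 10 13)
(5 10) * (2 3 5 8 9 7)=(2 3 5 10 8 9 7)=[0, 1, 3, 5, 4, 10, 6, 2, 9, 7, 8]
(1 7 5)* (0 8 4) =(0 8 4)(1 7 5) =[8, 7, 2, 3, 0, 1, 6, 5, 4]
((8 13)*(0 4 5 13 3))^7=(0 4 5 13 8 3)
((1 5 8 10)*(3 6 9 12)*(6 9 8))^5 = ((1 5 6 8 10)(3 9 12))^5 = (3 12 9)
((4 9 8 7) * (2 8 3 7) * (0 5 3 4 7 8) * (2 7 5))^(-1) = (0 2)(3 5 7 8)(4 9) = ((0 2)(3 8 7 5)(4 9))^(-1)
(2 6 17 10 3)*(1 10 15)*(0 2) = (0 2 6 17 15 1 10 3) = [2, 10, 6, 0, 4, 5, 17, 7, 8, 9, 3, 11, 12, 13, 14, 1, 16, 15]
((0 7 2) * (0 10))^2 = ((0 7 2 10))^2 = (0 2)(7 10)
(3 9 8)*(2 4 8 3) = (2 4 8)(3 9) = [0, 1, 4, 9, 8, 5, 6, 7, 2, 3]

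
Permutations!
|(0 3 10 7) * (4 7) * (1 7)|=6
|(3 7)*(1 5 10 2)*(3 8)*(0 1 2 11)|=|(0 1 5 10 11)(3 7 8)|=15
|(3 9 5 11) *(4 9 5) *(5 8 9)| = |(3 8 9 4 5 11)| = 6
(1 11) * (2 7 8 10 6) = [0, 11, 7, 3, 4, 5, 2, 8, 10, 9, 6, 1] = (1 11)(2 7 8 10 6)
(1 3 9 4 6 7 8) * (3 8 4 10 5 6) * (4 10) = (1 8)(3 9 4)(5 6 7 10) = [0, 8, 2, 9, 3, 6, 7, 10, 1, 4, 5]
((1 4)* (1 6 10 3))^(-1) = (1 3 10 6 4)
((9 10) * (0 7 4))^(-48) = (10)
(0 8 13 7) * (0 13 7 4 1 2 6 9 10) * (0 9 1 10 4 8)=(1 2 6)(4 10 9)(7 13 8)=[0, 2, 6, 3, 10, 5, 1, 13, 7, 4, 9, 11, 12, 8]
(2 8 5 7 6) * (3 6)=[0, 1, 8, 6, 4, 7, 2, 3, 5]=(2 8 5 7 3 6)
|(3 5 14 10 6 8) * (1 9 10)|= 8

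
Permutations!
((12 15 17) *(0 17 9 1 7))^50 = (0 17 12 15 9 1 7)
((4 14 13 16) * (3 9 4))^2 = ((3 9 4 14 13 16))^2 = (3 4 13)(9 14 16)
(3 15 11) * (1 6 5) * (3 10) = (1 6 5)(3 15 11 10) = [0, 6, 2, 15, 4, 1, 5, 7, 8, 9, 3, 10, 12, 13, 14, 11]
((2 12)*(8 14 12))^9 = ((2 8 14 12))^9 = (2 8 14 12)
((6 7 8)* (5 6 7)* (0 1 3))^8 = ((0 1 3)(5 6)(7 8))^8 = (8)(0 3 1)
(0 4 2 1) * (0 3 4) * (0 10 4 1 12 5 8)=(0 10 4 2 12 5 8)(1 3)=[10, 3, 12, 1, 2, 8, 6, 7, 0, 9, 4, 11, 5]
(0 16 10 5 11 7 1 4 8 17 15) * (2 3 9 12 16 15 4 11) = (0 15)(1 11 7)(2 3 9 12 16 10 5)(4 8 17) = [15, 11, 3, 9, 8, 2, 6, 1, 17, 12, 5, 7, 16, 13, 14, 0, 10, 4]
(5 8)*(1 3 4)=(1 3 4)(5 8)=[0, 3, 2, 4, 1, 8, 6, 7, 5]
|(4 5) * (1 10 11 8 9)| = |(1 10 11 8 9)(4 5)| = 10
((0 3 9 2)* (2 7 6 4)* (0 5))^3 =(0 7 2 3 6 5 9 4)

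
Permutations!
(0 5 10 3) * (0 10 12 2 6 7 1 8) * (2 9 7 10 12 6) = [5, 8, 2, 12, 4, 6, 10, 1, 0, 7, 3, 11, 9] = (0 5 6 10 3 12 9 7 1 8)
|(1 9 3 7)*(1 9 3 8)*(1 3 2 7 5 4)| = |(1 2 7 9 8 3 5 4)| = 8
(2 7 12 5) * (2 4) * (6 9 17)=(2 7 12 5 4)(6 9 17)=[0, 1, 7, 3, 2, 4, 9, 12, 8, 17, 10, 11, 5, 13, 14, 15, 16, 6]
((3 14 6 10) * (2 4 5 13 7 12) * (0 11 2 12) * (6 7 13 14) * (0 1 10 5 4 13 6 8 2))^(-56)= (1 2 14 3 6)(5 10 13 7 8)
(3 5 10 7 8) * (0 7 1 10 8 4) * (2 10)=(0 7 4)(1 2 10)(3 5 8)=[7, 2, 10, 5, 0, 8, 6, 4, 3, 9, 1]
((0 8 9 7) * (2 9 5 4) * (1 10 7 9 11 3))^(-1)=(0 7 10 1 3 11 2 4 5 8)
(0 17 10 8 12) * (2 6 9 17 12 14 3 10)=(0 12)(2 6 9 17)(3 10 8 14)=[12, 1, 6, 10, 4, 5, 9, 7, 14, 17, 8, 11, 0, 13, 3, 15, 16, 2]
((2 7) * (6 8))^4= ((2 7)(6 8))^4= (8)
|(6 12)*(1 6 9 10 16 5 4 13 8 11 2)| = |(1 6 12 9 10 16 5 4 13 8 11 2)| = 12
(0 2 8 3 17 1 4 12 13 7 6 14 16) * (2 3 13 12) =(0 3 17 1 4 2 8 13 7 6 14 16) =[3, 4, 8, 17, 2, 5, 14, 6, 13, 9, 10, 11, 12, 7, 16, 15, 0, 1]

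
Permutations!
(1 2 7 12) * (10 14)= (1 2 7 12)(10 14)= [0, 2, 7, 3, 4, 5, 6, 12, 8, 9, 14, 11, 1, 13, 10]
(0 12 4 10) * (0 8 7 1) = [12, 0, 2, 3, 10, 5, 6, 1, 7, 9, 8, 11, 4] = (0 12 4 10 8 7 1)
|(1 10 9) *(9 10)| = 2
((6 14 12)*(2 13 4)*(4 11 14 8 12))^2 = ((2 13 11 14 4)(6 8 12))^2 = (2 11 4 13 14)(6 12 8)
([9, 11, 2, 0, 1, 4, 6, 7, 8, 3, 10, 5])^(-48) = [0, 1, 2, 3, 4, 5, 6, 7, 8, 9, 10, 11]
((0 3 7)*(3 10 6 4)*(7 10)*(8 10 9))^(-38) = ((0 7)(3 9 8 10 6 4))^(-38) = (3 6 8)(4 10 9)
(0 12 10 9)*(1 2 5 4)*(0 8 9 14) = (0 12 10 14)(1 2 5 4)(8 9) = [12, 2, 5, 3, 1, 4, 6, 7, 9, 8, 14, 11, 10, 13, 0]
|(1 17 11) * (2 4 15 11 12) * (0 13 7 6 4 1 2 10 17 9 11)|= |(0 13 7 6 4 15)(1 9 11 2)(10 17 12)|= 12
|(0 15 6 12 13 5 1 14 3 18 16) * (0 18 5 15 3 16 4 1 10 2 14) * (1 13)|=|(0 3 5 10 2 14 16 18 4 13 15 6 12 1)|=14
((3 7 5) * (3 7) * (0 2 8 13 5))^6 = (13) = ((0 2 8 13 5 7))^6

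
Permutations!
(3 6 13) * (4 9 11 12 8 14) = [0, 1, 2, 6, 9, 5, 13, 7, 14, 11, 10, 12, 8, 3, 4] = (3 6 13)(4 9 11 12 8 14)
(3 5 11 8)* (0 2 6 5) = (0 2 6 5 11 8 3) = [2, 1, 6, 0, 4, 11, 5, 7, 3, 9, 10, 8]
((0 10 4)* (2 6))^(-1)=(0 4 10)(2 6)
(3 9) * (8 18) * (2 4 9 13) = (2 4 9 3 13)(8 18) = [0, 1, 4, 13, 9, 5, 6, 7, 18, 3, 10, 11, 12, 2, 14, 15, 16, 17, 8]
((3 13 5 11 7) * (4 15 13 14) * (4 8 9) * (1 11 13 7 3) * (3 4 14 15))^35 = ((1 11 4 3 15 7)(5 13)(8 9 14))^35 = (1 7 15 3 4 11)(5 13)(8 14 9)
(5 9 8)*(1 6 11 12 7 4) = (1 6 11 12 7 4)(5 9 8) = [0, 6, 2, 3, 1, 9, 11, 4, 5, 8, 10, 12, 7]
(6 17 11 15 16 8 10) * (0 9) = (0 9)(6 17 11 15 16 8 10) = [9, 1, 2, 3, 4, 5, 17, 7, 10, 0, 6, 15, 12, 13, 14, 16, 8, 11]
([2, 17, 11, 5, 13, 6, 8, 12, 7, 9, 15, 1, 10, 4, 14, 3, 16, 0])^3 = [1, 2, 17, 8, 13, 7, 12, 15, 10, 9, 5, 0, 3, 4, 14, 6, 16, 11]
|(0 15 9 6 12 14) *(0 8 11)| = 8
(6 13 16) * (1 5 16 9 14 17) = (1 5 16 6 13 9 14 17) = [0, 5, 2, 3, 4, 16, 13, 7, 8, 14, 10, 11, 12, 9, 17, 15, 6, 1]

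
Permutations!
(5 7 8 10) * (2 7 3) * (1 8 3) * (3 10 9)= (1 8 9 3 2 7 10 5)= [0, 8, 7, 2, 4, 1, 6, 10, 9, 3, 5]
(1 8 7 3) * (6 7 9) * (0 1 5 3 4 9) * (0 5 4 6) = (0 1 8 5 3 4 9)(6 7) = [1, 8, 2, 4, 9, 3, 7, 6, 5, 0]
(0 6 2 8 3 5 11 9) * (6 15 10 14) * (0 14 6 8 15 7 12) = (0 7 12)(2 15 10 6)(3 5 11 9 14 8) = [7, 1, 15, 5, 4, 11, 2, 12, 3, 14, 6, 9, 0, 13, 8, 10]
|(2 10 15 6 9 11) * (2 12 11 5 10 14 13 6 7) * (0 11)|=|(0 11 12)(2 14 13 6 9 5 10 15 7)|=9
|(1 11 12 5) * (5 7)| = |(1 11 12 7 5)| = 5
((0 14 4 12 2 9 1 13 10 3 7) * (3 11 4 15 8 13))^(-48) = ((0 14 15 8 13 10 11 4 12 2 9 1 3 7))^(-48) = (0 12 15 9 13 3 11)(1 10 7 4 14 2 8)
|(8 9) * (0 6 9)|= |(0 6 9 8)|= 4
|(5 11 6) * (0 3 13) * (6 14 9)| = 15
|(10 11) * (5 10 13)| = 4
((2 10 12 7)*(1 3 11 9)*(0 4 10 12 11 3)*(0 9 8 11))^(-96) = ((0 4 10)(1 9)(2 12 7)(8 11))^(-96) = (12)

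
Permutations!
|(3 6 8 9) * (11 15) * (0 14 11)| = 4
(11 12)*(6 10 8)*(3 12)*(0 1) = [1, 0, 2, 12, 4, 5, 10, 7, 6, 9, 8, 3, 11] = (0 1)(3 12 11)(6 10 8)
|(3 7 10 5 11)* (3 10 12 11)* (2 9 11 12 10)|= 12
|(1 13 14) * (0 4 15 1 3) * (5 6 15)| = |(0 4 5 6 15 1 13 14 3)| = 9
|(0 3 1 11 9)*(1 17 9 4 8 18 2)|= 12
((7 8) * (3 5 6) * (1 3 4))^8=(8)(1 6 3 4 5)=((1 3 5 6 4)(7 8))^8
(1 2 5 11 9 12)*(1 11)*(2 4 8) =[0, 4, 5, 3, 8, 1, 6, 7, 2, 12, 10, 9, 11] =(1 4 8 2 5)(9 12 11)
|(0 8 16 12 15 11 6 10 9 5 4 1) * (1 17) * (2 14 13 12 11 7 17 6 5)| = 17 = |(0 8 16 11 5 4 6 10 9 2 14 13 12 15 7 17 1)|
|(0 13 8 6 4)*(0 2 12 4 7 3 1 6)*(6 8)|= 21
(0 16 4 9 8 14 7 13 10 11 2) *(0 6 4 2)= (0 16 2 6 4 9 8 14 7 13 10 11)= [16, 1, 6, 3, 9, 5, 4, 13, 14, 8, 11, 0, 12, 10, 7, 15, 2]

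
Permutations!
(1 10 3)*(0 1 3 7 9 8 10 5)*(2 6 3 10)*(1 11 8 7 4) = (0 11 8 2 6 3 10 4 1 5)(7 9) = [11, 5, 6, 10, 1, 0, 3, 9, 2, 7, 4, 8]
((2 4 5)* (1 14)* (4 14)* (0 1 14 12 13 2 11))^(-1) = ((14)(0 1 4 5 11)(2 12 13))^(-1) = (14)(0 11 5 4 1)(2 13 12)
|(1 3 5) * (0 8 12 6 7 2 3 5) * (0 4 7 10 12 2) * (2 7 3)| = 6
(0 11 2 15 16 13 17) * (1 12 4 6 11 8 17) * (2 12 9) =(0 8 17)(1 9 2 15 16 13)(4 6 11 12) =[8, 9, 15, 3, 6, 5, 11, 7, 17, 2, 10, 12, 4, 1, 14, 16, 13, 0]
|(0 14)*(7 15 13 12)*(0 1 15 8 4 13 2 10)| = 30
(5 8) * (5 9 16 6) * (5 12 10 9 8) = [0, 1, 2, 3, 4, 5, 12, 7, 8, 16, 9, 11, 10, 13, 14, 15, 6] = (6 12 10 9 16)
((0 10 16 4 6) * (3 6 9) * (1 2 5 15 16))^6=(0 16 10 4 1 9 2 3 5 6 15)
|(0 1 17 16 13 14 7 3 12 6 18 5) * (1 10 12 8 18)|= 14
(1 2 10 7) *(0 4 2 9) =[4, 9, 10, 3, 2, 5, 6, 1, 8, 0, 7] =(0 4 2 10 7 1 9)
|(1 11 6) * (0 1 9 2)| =|(0 1 11 6 9 2)| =6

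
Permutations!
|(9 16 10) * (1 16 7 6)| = 6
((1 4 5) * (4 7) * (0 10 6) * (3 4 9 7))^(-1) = ((0 10 6)(1 3 4 5)(7 9))^(-1) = (0 6 10)(1 5 4 3)(7 9)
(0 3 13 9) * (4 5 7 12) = (0 3 13 9)(4 5 7 12) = [3, 1, 2, 13, 5, 7, 6, 12, 8, 0, 10, 11, 4, 9]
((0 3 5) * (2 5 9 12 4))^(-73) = (0 4 3 2 9 5 12)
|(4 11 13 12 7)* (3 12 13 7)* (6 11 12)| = 6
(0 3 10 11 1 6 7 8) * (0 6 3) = (1 3 10 11)(6 7 8) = [0, 3, 2, 10, 4, 5, 7, 8, 6, 9, 11, 1]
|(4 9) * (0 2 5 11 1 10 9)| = |(0 2 5 11 1 10 9 4)| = 8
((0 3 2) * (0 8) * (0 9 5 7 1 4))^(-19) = ((0 3 2 8 9 5 7 1 4))^(-19) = (0 4 1 7 5 9 8 2 3)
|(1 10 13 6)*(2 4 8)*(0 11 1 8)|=9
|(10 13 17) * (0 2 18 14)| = 12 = |(0 2 18 14)(10 13 17)|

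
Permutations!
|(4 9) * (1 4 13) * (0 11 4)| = 6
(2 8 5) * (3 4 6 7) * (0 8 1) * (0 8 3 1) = (0 3 4 6 7 1 8 5 2) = [3, 8, 0, 4, 6, 2, 7, 1, 5]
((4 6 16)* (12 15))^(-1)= (4 16 6)(12 15)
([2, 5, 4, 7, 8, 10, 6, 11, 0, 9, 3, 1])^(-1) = (0 8 4 2)(1 11 7 3 10 5)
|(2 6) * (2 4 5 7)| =5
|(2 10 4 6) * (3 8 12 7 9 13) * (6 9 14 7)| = 18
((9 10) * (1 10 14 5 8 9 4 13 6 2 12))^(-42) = ((1 10 4 13 6 2 12)(5 8 9 14))^(-42) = (5 9)(8 14)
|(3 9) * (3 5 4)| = 4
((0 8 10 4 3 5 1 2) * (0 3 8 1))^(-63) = ((0 1 2 3 5)(4 8 10))^(-63) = (10)(0 2 5 1 3)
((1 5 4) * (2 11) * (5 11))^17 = (1 2 4 11 5)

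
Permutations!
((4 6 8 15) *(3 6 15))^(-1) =(3 8 6)(4 15)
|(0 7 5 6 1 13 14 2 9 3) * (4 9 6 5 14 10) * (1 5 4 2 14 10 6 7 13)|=|(14)(0 13 6 5 4 9 3)(2 7 10)|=21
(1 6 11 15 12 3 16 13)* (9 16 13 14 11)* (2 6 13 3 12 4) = (1 13)(2 6 9 16 14 11 15 4) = [0, 13, 6, 3, 2, 5, 9, 7, 8, 16, 10, 15, 12, 1, 11, 4, 14]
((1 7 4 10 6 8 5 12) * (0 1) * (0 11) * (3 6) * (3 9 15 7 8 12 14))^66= (0 5 6)(1 14 12)(3 11 8)(4 10 9 15 7)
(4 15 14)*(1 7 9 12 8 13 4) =(1 7 9 12 8 13 4 15 14) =[0, 7, 2, 3, 15, 5, 6, 9, 13, 12, 10, 11, 8, 4, 1, 14]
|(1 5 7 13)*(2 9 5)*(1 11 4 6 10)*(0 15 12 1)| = 13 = |(0 15 12 1 2 9 5 7 13 11 4 6 10)|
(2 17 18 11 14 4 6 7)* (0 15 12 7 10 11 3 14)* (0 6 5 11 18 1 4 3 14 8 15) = [0, 4, 17, 8, 5, 11, 10, 2, 15, 9, 18, 6, 7, 13, 3, 12, 16, 1, 14] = (1 4 5 11 6 10 18 14 3 8 15 12 7 2 17)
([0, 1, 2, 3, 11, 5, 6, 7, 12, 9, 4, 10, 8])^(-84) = (12)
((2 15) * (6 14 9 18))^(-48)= (18)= ((2 15)(6 14 9 18))^(-48)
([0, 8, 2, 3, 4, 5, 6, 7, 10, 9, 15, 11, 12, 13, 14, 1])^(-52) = [0, 1, 2, 3, 4, 5, 6, 7, 8, 9, 10, 11, 12, 13, 14, 15]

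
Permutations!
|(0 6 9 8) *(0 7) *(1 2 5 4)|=20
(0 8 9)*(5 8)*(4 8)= (0 5 4 8 9)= [5, 1, 2, 3, 8, 4, 6, 7, 9, 0]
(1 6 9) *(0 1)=(0 1 6 9)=[1, 6, 2, 3, 4, 5, 9, 7, 8, 0]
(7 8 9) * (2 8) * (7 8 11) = (2 11 7)(8 9) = [0, 1, 11, 3, 4, 5, 6, 2, 9, 8, 10, 7]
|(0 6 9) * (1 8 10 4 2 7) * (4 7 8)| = 6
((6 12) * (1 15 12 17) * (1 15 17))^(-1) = (1 6 12 15 17)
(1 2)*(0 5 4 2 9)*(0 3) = (0 5 4 2 1 9 3) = [5, 9, 1, 0, 2, 4, 6, 7, 8, 3]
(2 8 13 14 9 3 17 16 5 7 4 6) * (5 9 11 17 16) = (2 8 13 14 11 17 5 7 4 6)(3 16 9) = [0, 1, 8, 16, 6, 7, 2, 4, 13, 3, 10, 17, 12, 14, 11, 15, 9, 5]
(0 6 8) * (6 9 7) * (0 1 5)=(0 9 7 6 8 1 5)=[9, 5, 2, 3, 4, 0, 8, 6, 1, 7]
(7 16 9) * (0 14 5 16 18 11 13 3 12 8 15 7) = (0 14 5 16 9)(3 12 8 15 7 18 11 13) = [14, 1, 2, 12, 4, 16, 6, 18, 15, 0, 10, 13, 8, 3, 5, 7, 9, 17, 11]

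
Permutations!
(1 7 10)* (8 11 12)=(1 7 10)(8 11 12)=[0, 7, 2, 3, 4, 5, 6, 10, 11, 9, 1, 12, 8]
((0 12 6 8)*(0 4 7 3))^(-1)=(0 3 7 4 8 6 12)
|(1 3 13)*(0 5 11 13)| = 6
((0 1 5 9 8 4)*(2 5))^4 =((0 1 2 5 9 8 4))^4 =(0 9 1 8 2 4 5)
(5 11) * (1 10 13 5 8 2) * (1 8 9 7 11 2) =[0, 10, 8, 3, 4, 2, 6, 11, 1, 7, 13, 9, 12, 5] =(1 10 13 5 2 8)(7 11 9)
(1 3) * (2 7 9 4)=(1 3)(2 7 9 4)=[0, 3, 7, 1, 2, 5, 6, 9, 8, 4]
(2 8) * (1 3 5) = [0, 3, 8, 5, 4, 1, 6, 7, 2] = (1 3 5)(2 8)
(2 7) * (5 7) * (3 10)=(2 5 7)(3 10)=[0, 1, 5, 10, 4, 7, 6, 2, 8, 9, 3]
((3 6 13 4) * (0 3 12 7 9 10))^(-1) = ((0 3 6 13 4 12 7 9 10))^(-1) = (0 10 9 7 12 4 13 6 3)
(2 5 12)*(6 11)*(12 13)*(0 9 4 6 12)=[9, 1, 5, 3, 6, 13, 11, 7, 8, 4, 10, 12, 2, 0]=(0 9 4 6 11 12 2 5 13)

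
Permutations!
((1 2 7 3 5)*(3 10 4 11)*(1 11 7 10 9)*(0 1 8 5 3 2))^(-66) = ((0 1)(2 10 4 7 9 8 5 11))^(-66) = (2 5 9 4)(7 10 11 8)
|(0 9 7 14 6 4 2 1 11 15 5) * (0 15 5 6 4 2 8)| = 6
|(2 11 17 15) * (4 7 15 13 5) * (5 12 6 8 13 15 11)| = 28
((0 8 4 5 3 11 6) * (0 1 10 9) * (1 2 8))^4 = ((0 1 10 9)(2 8 4 5 3 11 6))^4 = (2 3 8 11 4 6 5)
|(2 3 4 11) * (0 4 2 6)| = 4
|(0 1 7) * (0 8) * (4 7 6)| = 6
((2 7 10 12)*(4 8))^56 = ((2 7 10 12)(4 8))^56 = (12)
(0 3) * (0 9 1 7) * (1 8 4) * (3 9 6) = [9, 7, 2, 6, 1, 5, 3, 0, 4, 8] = (0 9 8 4 1 7)(3 6)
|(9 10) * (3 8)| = |(3 8)(9 10)| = 2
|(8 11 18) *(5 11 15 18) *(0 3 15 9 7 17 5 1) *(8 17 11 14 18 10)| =36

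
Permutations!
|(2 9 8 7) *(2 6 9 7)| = |(2 7 6 9 8)| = 5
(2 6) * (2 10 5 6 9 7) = (2 9 7)(5 6 10) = [0, 1, 9, 3, 4, 6, 10, 2, 8, 7, 5]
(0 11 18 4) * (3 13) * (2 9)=(0 11 18 4)(2 9)(3 13)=[11, 1, 9, 13, 0, 5, 6, 7, 8, 2, 10, 18, 12, 3, 14, 15, 16, 17, 4]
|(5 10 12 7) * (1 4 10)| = 6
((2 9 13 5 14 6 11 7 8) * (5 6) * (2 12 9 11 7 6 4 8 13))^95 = ((2 11 6 7 13 4 8 12 9)(5 14))^95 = (2 4 11 8 6 12 7 9 13)(5 14)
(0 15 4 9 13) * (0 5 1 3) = (0 15 4 9 13 5 1 3) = [15, 3, 2, 0, 9, 1, 6, 7, 8, 13, 10, 11, 12, 5, 14, 4]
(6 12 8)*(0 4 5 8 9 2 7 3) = (0 4 5 8 6 12 9 2 7 3) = [4, 1, 7, 0, 5, 8, 12, 3, 6, 2, 10, 11, 9]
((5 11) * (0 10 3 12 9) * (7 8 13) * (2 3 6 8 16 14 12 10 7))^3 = (0 14)(2 6)(3 8)(5 11)(7 12)(9 16)(10 13)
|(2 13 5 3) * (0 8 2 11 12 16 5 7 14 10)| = |(0 8 2 13 7 14 10)(3 11 12 16 5)| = 35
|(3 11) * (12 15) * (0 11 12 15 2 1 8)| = |(15)(0 11 3 12 2 1 8)| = 7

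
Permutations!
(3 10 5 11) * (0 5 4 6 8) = [5, 1, 2, 10, 6, 11, 8, 7, 0, 9, 4, 3] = (0 5 11 3 10 4 6 8)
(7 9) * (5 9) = (5 9 7) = [0, 1, 2, 3, 4, 9, 6, 5, 8, 7]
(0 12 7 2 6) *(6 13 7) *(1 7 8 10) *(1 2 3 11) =[12, 7, 13, 11, 4, 5, 0, 3, 10, 9, 2, 1, 6, 8] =(0 12 6)(1 7 3 11)(2 13 8 10)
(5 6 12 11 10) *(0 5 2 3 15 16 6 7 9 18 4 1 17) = [5, 17, 3, 15, 1, 7, 12, 9, 8, 18, 2, 10, 11, 13, 14, 16, 6, 0, 4] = (0 5 7 9 18 4 1 17)(2 3 15 16 6 12 11 10)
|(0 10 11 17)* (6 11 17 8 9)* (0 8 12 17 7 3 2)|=|(0 10 7 3 2)(6 11 12 17 8 9)|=30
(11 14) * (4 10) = (4 10)(11 14) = [0, 1, 2, 3, 10, 5, 6, 7, 8, 9, 4, 14, 12, 13, 11]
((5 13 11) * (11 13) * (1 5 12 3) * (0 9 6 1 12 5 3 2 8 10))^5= (13)(0 12 9 2 6 8 1 10 3)(5 11)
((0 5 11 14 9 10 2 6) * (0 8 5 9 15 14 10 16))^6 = (16)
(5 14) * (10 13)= (5 14)(10 13)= [0, 1, 2, 3, 4, 14, 6, 7, 8, 9, 13, 11, 12, 10, 5]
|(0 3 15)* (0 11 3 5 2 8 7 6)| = 6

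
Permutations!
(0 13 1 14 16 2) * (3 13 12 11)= (0 12 11 3 13 1 14 16 2)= [12, 14, 0, 13, 4, 5, 6, 7, 8, 9, 10, 3, 11, 1, 16, 15, 2]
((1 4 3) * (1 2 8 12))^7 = (1 4 3 2 8 12) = ((1 4 3 2 8 12))^7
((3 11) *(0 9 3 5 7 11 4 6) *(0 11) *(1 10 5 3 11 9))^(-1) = (0 7 5 10 1)(3 11 9 6 4)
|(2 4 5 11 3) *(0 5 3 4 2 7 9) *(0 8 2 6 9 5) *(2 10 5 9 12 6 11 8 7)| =12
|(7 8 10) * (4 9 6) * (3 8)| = |(3 8 10 7)(4 9 6)| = 12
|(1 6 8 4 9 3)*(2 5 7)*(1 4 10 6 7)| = |(1 7 2 5)(3 4 9)(6 8 10)| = 12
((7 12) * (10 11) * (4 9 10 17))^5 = (17)(7 12)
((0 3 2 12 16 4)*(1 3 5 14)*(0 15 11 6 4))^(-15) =(0 5 14 1 3 2 12 16)(4 15 11 6) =((0 5 14 1 3 2 12 16)(4 15 11 6))^(-15)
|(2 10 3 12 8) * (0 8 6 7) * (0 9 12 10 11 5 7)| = 18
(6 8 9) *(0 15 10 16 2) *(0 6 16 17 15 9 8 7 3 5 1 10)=(0 9 16 2 6 7 3 5 1 10 17 15)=[9, 10, 6, 5, 4, 1, 7, 3, 8, 16, 17, 11, 12, 13, 14, 0, 2, 15]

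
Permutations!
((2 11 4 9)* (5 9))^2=((2 11 4 5 9))^2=(2 4 9 11 5)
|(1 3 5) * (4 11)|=6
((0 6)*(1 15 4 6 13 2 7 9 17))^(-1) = ((0 13 2 7 9 17 1 15 4 6))^(-1) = (0 6 4 15 1 17 9 7 2 13)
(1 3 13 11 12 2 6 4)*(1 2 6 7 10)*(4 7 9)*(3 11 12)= (1 11 3 13 12 6 7 10)(2 9 4)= [0, 11, 9, 13, 2, 5, 7, 10, 8, 4, 1, 3, 6, 12]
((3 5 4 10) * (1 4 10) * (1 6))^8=(1 6 4)(3 10 5)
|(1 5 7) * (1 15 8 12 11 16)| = 8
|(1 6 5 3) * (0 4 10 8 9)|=|(0 4 10 8 9)(1 6 5 3)|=20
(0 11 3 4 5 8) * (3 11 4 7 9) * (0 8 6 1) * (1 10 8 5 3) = (11)(0 4 3 7 9 1)(5 6 10 8) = [4, 0, 2, 7, 3, 6, 10, 9, 5, 1, 8, 11]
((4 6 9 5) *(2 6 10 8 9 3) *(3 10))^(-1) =(2 3 4 5 9 8 10 6)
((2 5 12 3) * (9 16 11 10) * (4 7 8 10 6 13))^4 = (4 9 13 10 6 8 11 7 16)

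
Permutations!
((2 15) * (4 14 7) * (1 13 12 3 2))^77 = ((1 13 12 3 2 15)(4 14 7))^77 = (1 15 2 3 12 13)(4 7 14)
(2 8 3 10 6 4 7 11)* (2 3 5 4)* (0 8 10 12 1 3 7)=(0 8 5 4)(1 3 12)(2 10 6)(7 11)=[8, 3, 10, 12, 0, 4, 2, 11, 5, 9, 6, 7, 1]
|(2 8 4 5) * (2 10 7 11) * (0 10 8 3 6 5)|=10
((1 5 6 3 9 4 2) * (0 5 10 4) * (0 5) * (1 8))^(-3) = (1 4 8 10 2)(3 9 5 6)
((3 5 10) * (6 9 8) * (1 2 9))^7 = (1 9 6 2 8)(3 5 10) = ((1 2 9 8 6)(3 5 10))^7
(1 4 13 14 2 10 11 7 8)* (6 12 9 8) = [0, 4, 10, 3, 13, 5, 12, 6, 1, 8, 11, 7, 9, 14, 2] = (1 4 13 14 2 10 11 7 6 12 9 8)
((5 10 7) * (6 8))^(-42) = (10)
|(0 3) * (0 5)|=3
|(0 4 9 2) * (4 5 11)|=6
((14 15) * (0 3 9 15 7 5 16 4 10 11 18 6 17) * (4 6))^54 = (0 14 6 9 5)(3 7 17 15 16)(4 11)(10 18)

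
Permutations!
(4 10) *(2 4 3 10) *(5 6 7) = (2 4)(3 10)(5 6 7) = [0, 1, 4, 10, 2, 6, 7, 5, 8, 9, 3]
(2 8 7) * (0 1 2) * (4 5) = (0 1 2 8 7)(4 5) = [1, 2, 8, 3, 5, 4, 6, 0, 7]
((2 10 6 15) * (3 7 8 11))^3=((2 10 6 15)(3 7 8 11))^3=(2 15 6 10)(3 11 8 7)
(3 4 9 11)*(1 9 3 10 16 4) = (1 9 11 10 16 4 3) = [0, 9, 2, 1, 3, 5, 6, 7, 8, 11, 16, 10, 12, 13, 14, 15, 4]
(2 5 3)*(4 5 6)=(2 6 4 5 3)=[0, 1, 6, 2, 5, 3, 4]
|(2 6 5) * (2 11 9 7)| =|(2 6 5 11 9 7)| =6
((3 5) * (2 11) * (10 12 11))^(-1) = (2 11 12 10)(3 5)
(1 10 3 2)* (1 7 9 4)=(1 10 3 2 7 9 4)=[0, 10, 7, 2, 1, 5, 6, 9, 8, 4, 3]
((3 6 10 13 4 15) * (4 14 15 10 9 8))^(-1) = (3 15 14 13 10 4 8 9 6)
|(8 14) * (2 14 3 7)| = |(2 14 8 3 7)| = 5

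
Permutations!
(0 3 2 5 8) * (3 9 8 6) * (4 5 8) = (0 9 4 5 6 3 2 8) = [9, 1, 8, 2, 5, 6, 3, 7, 0, 4]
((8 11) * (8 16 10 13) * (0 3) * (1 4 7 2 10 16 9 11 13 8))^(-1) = ((16)(0 3)(1 4 7 2 10 8 13)(9 11))^(-1) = (16)(0 3)(1 13 8 10 2 7 4)(9 11)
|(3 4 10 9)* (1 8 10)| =|(1 8 10 9 3 4)| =6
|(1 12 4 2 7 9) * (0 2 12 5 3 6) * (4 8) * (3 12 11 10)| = 13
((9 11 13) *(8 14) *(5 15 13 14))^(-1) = ((5 15 13 9 11 14 8))^(-1) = (5 8 14 11 9 13 15)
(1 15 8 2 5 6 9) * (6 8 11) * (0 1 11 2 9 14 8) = (0 1 15 2 5)(6 14 8 9 11) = [1, 15, 5, 3, 4, 0, 14, 7, 9, 11, 10, 6, 12, 13, 8, 2]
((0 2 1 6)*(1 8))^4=(0 6 1 8 2)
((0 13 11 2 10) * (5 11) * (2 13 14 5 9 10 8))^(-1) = (0 10 9 13 11 5 14)(2 8)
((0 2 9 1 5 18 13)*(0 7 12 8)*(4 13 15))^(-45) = ((0 2 9 1 5 18 15 4 13 7 12 8))^(-45) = (0 1 15 7)(2 5 4 12)(8 9 18 13)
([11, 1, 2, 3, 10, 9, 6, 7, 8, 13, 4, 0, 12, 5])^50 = [0, 1, 2, 3, 4, 13, 6, 7, 8, 5, 10, 11, 12, 9]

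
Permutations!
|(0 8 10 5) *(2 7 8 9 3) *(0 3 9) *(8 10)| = |(2 7 10 5 3)| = 5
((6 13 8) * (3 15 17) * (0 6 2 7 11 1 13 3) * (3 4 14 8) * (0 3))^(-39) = (17)(0 6 4 14 8 2 7 11 1 13)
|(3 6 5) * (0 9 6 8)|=|(0 9 6 5 3 8)|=6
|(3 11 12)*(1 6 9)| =3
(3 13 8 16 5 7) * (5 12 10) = (3 13 8 16 12 10 5 7) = [0, 1, 2, 13, 4, 7, 6, 3, 16, 9, 5, 11, 10, 8, 14, 15, 12]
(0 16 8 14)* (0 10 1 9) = (0 16 8 14 10 1 9) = [16, 9, 2, 3, 4, 5, 6, 7, 14, 0, 1, 11, 12, 13, 10, 15, 8]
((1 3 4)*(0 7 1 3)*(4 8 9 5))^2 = ((0 7 1)(3 8 9 5 4))^2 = (0 1 7)(3 9 4 8 5)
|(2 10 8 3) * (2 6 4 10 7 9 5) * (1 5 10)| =|(1 5 2 7 9 10 8 3 6 4)| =10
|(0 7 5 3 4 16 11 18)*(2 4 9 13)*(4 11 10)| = 9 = |(0 7 5 3 9 13 2 11 18)(4 16 10)|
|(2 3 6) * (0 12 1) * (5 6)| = 12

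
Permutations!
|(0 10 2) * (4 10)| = 4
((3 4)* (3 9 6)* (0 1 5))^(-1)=(0 5 1)(3 6 9 4)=((0 1 5)(3 4 9 6))^(-1)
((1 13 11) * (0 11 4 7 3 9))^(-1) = ((0 11 1 13 4 7 3 9))^(-1) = (0 9 3 7 4 13 1 11)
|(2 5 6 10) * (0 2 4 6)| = |(0 2 5)(4 6 10)| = 3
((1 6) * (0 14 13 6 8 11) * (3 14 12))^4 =((0 12 3 14 13 6 1 8 11))^4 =(0 13 11 14 8 3 1 12 6)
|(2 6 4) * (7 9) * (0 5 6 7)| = 7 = |(0 5 6 4 2 7 9)|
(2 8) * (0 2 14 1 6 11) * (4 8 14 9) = [2, 6, 14, 3, 8, 5, 11, 7, 9, 4, 10, 0, 12, 13, 1] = (0 2 14 1 6 11)(4 8 9)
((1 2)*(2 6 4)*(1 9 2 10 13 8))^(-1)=(1 8 13 10 4 6)(2 9)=((1 6 4 10 13 8)(2 9))^(-1)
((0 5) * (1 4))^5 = ((0 5)(1 4))^5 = (0 5)(1 4)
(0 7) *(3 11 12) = (0 7)(3 11 12) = [7, 1, 2, 11, 4, 5, 6, 0, 8, 9, 10, 12, 3]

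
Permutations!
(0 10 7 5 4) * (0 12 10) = [0, 1, 2, 3, 12, 4, 6, 5, 8, 9, 7, 11, 10] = (4 12 10 7 5)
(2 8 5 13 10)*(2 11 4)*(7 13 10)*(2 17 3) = (2 8 5 10 11 4 17 3)(7 13) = [0, 1, 8, 2, 17, 10, 6, 13, 5, 9, 11, 4, 12, 7, 14, 15, 16, 3]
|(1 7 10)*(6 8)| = 6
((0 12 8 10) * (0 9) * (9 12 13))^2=(0 9 13)(8 12 10)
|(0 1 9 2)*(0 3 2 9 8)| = 6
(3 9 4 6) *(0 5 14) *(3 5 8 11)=(0 8 11 3 9 4 6 5 14)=[8, 1, 2, 9, 6, 14, 5, 7, 11, 4, 10, 3, 12, 13, 0]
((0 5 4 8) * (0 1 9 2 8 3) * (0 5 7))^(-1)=((0 7)(1 9 2 8)(3 5 4))^(-1)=(0 7)(1 8 2 9)(3 4 5)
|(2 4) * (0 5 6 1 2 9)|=7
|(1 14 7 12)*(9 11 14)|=6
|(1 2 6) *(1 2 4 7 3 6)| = 6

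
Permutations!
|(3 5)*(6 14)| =|(3 5)(6 14)| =2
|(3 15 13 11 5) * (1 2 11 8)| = 8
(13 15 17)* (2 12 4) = (2 12 4)(13 15 17) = [0, 1, 12, 3, 2, 5, 6, 7, 8, 9, 10, 11, 4, 15, 14, 17, 16, 13]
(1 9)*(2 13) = (1 9)(2 13) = [0, 9, 13, 3, 4, 5, 6, 7, 8, 1, 10, 11, 12, 2]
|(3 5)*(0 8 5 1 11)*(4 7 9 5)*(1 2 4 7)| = |(0 8 7 9 5 3 2 4 1 11)| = 10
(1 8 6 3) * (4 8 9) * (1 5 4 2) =[0, 9, 1, 5, 8, 4, 3, 7, 6, 2] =(1 9 2)(3 5 4 8 6)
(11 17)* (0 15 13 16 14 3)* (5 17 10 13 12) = (0 15 12 5 17 11 10 13 16 14 3) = [15, 1, 2, 0, 4, 17, 6, 7, 8, 9, 13, 10, 5, 16, 3, 12, 14, 11]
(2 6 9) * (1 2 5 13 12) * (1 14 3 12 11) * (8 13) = [0, 2, 6, 12, 4, 8, 9, 7, 13, 5, 10, 1, 14, 11, 3] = (1 2 6 9 5 8 13 11)(3 12 14)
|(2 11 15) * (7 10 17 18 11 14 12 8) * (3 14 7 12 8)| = |(2 7 10 17 18 11 15)(3 14 8 12)| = 28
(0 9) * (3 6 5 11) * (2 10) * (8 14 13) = (0 9)(2 10)(3 6 5 11)(8 14 13) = [9, 1, 10, 6, 4, 11, 5, 7, 14, 0, 2, 3, 12, 8, 13]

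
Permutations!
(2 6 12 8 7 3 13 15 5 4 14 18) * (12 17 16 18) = [0, 1, 6, 13, 14, 4, 17, 3, 7, 9, 10, 11, 8, 15, 12, 5, 18, 16, 2] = (2 6 17 16 18)(3 13 15 5 4 14 12 8 7)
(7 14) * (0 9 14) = (0 9 14 7) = [9, 1, 2, 3, 4, 5, 6, 0, 8, 14, 10, 11, 12, 13, 7]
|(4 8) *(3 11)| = |(3 11)(4 8)| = 2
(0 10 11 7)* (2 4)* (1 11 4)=[10, 11, 1, 3, 2, 5, 6, 0, 8, 9, 4, 7]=(0 10 4 2 1 11 7)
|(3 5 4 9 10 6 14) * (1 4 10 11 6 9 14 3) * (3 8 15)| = |(1 4 14)(3 5 10 9 11 6 8 15)| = 24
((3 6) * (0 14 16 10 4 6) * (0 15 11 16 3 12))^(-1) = ((0 14 3 15 11 16 10 4 6 12))^(-1) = (0 12 6 4 10 16 11 15 3 14)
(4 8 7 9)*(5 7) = [0, 1, 2, 3, 8, 7, 6, 9, 5, 4] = (4 8 5 7 9)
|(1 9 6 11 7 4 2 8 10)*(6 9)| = 8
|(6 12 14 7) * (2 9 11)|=|(2 9 11)(6 12 14 7)|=12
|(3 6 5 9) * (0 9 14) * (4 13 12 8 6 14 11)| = 28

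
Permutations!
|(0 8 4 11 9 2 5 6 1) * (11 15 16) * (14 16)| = |(0 8 4 15 14 16 11 9 2 5 6 1)| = 12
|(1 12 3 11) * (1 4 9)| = 6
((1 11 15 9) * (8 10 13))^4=(15)(8 10 13)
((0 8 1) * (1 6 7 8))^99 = (8)(0 1)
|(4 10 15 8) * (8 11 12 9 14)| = |(4 10 15 11 12 9 14 8)| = 8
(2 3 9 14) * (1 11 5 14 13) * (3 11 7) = (1 7 3 9 13)(2 11 5 14) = [0, 7, 11, 9, 4, 14, 6, 3, 8, 13, 10, 5, 12, 1, 2]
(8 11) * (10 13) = (8 11)(10 13) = [0, 1, 2, 3, 4, 5, 6, 7, 11, 9, 13, 8, 12, 10]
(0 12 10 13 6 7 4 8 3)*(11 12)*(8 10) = (0 11 12 8 3)(4 10 13 6 7) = [11, 1, 2, 0, 10, 5, 7, 4, 3, 9, 13, 12, 8, 6]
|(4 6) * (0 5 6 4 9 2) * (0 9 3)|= 4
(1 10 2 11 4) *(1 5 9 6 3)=(1 10 2 11 4 5 9 6 3)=[0, 10, 11, 1, 5, 9, 3, 7, 8, 6, 2, 4]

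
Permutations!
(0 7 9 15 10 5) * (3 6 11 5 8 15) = (0 7 9 3 6 11 5)(8 15 10) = [7, 1, 2, 6, 4, 0, 11, 9, 15, 3, 8, 5, 12, 13, 14, 10]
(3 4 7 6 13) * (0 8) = (0 8)(3 4 7 6 13) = [8, 1, 2, 4, 7, 5, 13, 6, 0, 9, 10, 11, 12, 3]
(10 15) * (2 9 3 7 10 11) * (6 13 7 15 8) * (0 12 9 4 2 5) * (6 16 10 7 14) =(0 12 9 3 15 11 5)(2 4)(6 13 14)(8 16 10) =[12, 1, 4, 15, 2, 0, 13, 7, 16, 3, 8, 5, 9, 14, 6, 11, 10]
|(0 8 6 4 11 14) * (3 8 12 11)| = 4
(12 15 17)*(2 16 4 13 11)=(2 16 4 13 11)(12 15 17)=[0, 1, 16, 3, 13, 5, 6, 7, 8, 9, 10, 2, 15, 11, 14, 17, 4, 12]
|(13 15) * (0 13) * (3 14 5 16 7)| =|(0 13 15)(3 14 5 16 7)| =15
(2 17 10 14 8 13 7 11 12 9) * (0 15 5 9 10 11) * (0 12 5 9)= (0 15 9 2 17 11 5)(7 12 10 14 8 13)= [15, 1, 17, 3, 4, 0, 6, 12, 13, 2, 14, 5, 10, 7, 8, 9, 16, 11]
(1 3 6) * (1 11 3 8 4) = [0, 8, 2, 6, 1, 5, 11, 7, 4, 9, 10, 3] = (1 8 4)(3 6 11)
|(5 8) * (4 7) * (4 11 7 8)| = 6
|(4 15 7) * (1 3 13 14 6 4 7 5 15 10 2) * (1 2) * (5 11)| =|(1 3 13 14 6 4 10)(5 15 11)| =21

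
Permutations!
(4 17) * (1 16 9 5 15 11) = (1 16 9 5 15 11)(4 17) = [0, 16, 2, 3, 17, 15, 6, 7, 8, 5, 10, 1, 12, 13, 14, 11, 9, 4]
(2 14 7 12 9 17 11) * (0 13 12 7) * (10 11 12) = (0 13 10 11 2 14)(9 17 12) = [13, 1, 14, 3, 4, 5, 6, 7, 8, 17, 11, 2, 9, 10, 0, 15, 16, 12]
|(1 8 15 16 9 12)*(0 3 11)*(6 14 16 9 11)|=30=|(0 3 6 14 16 11)(1 8 15 9 12)|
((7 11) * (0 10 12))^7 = (0 10 12)(7 11)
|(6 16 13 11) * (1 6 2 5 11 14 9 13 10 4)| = 15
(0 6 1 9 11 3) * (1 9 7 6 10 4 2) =(0 10 4 2 1 7 6 9 11 3) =[10, 7, 1, 0, 2, 5, 9, 6, 8, 11, 4, 3]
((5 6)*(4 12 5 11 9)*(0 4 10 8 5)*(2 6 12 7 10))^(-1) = (0 12 5 8 10 7 4)(2 9 11 6)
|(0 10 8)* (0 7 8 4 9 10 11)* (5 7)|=6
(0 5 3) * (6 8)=(0 5 3)(6 8)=[5, 1, 2, 0, 4, 3, 8, 7, 6]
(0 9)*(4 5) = (0 9)(4 5) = [9, 1, 2, 3, 5, 4, 6, 7, 8, 0]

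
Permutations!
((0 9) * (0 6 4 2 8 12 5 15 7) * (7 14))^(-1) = ((0 9 6 4 2 8 12 5 15 14 7))^(-1) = (0 7 14 15 5 12 8 2 4 6 9)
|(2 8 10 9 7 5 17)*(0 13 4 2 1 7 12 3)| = 36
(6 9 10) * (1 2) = (1 2)(6 9 10) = [0, 2, 1, 3, 4, 5, 9, 7, 8, 10, 6]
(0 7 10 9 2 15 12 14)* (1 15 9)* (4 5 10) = (0 7 4 5 10 1 15 12 14)(2 9) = [7, 15, 9, 3, 5, 10, 6, 4, 8, 2, 1, 11, 14, 13, 0, 12]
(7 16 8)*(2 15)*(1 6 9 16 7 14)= [0, 6, 15, 3, 4, 5, 9, 7, 14, 16, 10, 11, 12, 13, 1, 2, 8]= (1 6 9 16 8 14)(2 15)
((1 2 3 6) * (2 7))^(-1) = (1 6 3 2 7)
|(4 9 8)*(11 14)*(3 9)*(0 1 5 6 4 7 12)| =|(0 1 5 6 4 3 9 8 7 12)(11 14)| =10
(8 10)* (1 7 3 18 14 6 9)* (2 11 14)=(1 7 3 18 2 11 14 6 9)(8 10)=[0, 7, 11, 18, 4, 5, 9, 3, 10, 1, 8, 14, 12, 13, 6, 15, 16, 17, 2]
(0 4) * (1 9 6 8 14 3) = (0 4)(1 9 6 8 14 3) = [4, 9, 2, 1, 0, 5, 8, 7, 14, 6, 10, 11, 12, 13, 3]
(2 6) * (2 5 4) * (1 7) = (1 7)(2 6 5 4) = [0, 7, 6, 3, 2, 4, 5, 1]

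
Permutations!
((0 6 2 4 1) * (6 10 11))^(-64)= (0 1 4 2 6 11 10)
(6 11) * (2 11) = (2 11 6) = [0, 1, 11, 3, 4, 5, 2, 7, 8, 9, 10, 6]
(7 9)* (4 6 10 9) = [0, 1, 2, 3, 6, 5, 10, 4, 8, 7, 9] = (4 6 10 9 7)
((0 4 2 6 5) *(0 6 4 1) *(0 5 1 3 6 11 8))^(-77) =((0 3 6 1 5 11 8)(2 4))^(-77) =(11)(2 4)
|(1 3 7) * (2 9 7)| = 5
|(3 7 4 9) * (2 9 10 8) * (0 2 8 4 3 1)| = 4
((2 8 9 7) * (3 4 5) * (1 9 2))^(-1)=((1 9 7)(2 8)(3 4 5))^(-1)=(1 7 9)(2 8)(3 5 4)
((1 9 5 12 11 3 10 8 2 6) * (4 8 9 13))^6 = ((1 13 4 8 2 6)(3 10 9 5 12 11))^6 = (13)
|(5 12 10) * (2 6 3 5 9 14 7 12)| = |(2 6 3 5)(7 12 10 9 14)| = 20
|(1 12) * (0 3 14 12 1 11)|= 5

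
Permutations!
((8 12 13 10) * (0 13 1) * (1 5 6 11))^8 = ((0 13 10 8 12 5 6 11 1))^8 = (0 1 11 6 5 12 8 10 13)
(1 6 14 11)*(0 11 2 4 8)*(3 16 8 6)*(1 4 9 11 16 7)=(0 16 8)(1 3 7)(2 9 11 4 6 14)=[16, 3, 9, 7, 6, 5, 14, 1, 0, 11, 10, 4, 12, 13, 2, 15, 8]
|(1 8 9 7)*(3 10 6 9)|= |(1 8 3 10 6 9 7)|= 7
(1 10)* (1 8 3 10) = (3 10 8) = [0, 1, 2, 10, 4, 5, 6, 7, 3, 9, 8]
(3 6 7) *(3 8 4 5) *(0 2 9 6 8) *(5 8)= (0 2 9 6 7)(3 5)(4 8)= [2, 1, 9, 5, 8, 3, 7, 0, 4, 6]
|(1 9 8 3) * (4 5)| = |(1 9 8 3)(4 5)| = 4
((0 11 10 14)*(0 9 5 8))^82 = (0 5 14 11 8 9 10)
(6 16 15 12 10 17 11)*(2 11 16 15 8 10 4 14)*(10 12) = (2 11 6 15 10 17 16 8 12 4 14) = [0, 1, 11, 3, 14, 5, 15, 7, 12, 9, 17, 6, 4, 13, 2, 10, 8, 16]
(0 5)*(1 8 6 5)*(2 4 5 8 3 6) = [1, 3, 4, 6, 5, 0, 8, 7, 2] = (0 1 3 6 8 2 4 5)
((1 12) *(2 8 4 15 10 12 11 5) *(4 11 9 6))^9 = (1 6 15 12 9 4 10)(2 8 11 5)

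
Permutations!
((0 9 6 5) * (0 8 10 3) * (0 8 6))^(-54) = (10)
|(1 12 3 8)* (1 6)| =5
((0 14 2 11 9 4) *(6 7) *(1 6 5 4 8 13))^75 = (0 11 13 7)(1 5 14 9)(2 8 6 4)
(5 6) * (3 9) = (3 9)(5 6) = [0, 1, 2, 9, 4, 6, 5, 7, 8, 3]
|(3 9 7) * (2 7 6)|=5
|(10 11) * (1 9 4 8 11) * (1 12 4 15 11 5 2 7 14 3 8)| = 42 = |(1 9 15 11 10 12 4)(2 7 14 3 8 5)|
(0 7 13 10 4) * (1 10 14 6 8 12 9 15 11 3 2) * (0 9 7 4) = (0 4 9 15 11 3 2 1 10)(6 8 12 7 13 14) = [4, 10, 1, 2, 9, 5, 8, 13, 12, 15, 0, 3, 7, 14, 6, 11]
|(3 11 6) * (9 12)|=6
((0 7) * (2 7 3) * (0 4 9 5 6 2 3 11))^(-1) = (0 11)(2 6 5 9 4 7)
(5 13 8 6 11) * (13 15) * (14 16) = (5 15 13 8 6 11)(14 16) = [0, 1, 2, 3, 4, 15, 11, 7, 6, 9, 10, 5, 12, 8, 16, 13, 14]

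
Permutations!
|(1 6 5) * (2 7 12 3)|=12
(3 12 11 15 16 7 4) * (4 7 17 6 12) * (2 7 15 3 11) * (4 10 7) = (2 4 11 3 10 7 15 16 17 6 12) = [0, 1, 4, 10, 11, 5, 12, 15, 8, 9, 7, 3, 2, 13, 14, 16, 17, 6]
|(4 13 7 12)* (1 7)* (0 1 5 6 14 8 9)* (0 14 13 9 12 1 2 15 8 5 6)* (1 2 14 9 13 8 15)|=15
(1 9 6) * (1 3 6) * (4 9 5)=[0, 5, 2, 6, 9, 4, 3, 7, 8, 1]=(1 5 4 9)(3 6)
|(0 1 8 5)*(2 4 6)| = 12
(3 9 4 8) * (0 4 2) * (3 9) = (0 4 8 9 2) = [4, 1, 0, 3, 8, 5, 6, 7, 9, 2]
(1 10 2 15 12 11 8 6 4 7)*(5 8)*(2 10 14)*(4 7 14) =(1 4 14 2 15 12 11 5 8 6 7) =[0, 4, 15, 3, 14, 8, 7, 1, 6, 9, 10, 5, 11, 13, 2, 12]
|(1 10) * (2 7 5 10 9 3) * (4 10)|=8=|(1 9 3 2 7 5 4 10)|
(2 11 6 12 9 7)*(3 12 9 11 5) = (2 5 3 12 11 6 9 7) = [0, 1, 5, 12, 4, 3, 9, 2, 8, 7, 10, 6, 11]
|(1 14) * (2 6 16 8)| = |(1 14)(2 6 16 8)| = 4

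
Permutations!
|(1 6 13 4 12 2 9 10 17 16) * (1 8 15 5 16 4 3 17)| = |(1 6 13 3 17 4 12 2 9 10)(5 16 8 15)| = 20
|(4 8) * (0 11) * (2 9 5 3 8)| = 6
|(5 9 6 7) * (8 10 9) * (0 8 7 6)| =4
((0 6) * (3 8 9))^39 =((0 6)(3 8 9))^39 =(9)(0 6)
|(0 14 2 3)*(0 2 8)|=6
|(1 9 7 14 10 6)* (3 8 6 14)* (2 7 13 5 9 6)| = 12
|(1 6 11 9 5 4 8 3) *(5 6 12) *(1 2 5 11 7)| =|(1 12 11 9 6 7)(2 5 4 8 3)| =30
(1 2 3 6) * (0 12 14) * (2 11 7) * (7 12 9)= (0 9 7 2 3 6 1 11 12 14)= [9, 11, 3, 6, 4, 5, 1, 2, 8, 7, 10, 12, 14, 13, 0]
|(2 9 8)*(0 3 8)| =|(0 3 8 2 9)| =5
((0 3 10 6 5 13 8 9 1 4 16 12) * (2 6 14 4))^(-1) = ((0 3 10 14 4 16 12)(1 2 6 5 13 8 9))^(-1) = (0 12 16 4 14 10 3)(1 9 8 13 5 6 2)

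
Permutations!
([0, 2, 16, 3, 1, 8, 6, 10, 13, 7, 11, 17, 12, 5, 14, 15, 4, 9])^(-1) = [0, 4, 1, 3, 16, 13, 6, 9, 5, 17, 7, 10, 12, 8, 14, 15, 2, 11]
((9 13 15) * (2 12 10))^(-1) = ((2 12 10)(9 13 15))^(-1) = (2 10 12)(9 15 13)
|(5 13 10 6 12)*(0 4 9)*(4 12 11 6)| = 14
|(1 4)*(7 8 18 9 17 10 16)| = 14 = |(1 4)(7 8 18 9 17 10 16)|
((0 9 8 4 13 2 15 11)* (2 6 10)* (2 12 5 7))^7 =((0 9 8 4 13 6 10 12 5 7 2 15 11))^7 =(0 12 9 5 8 7 4 2 13 15 6 11 10)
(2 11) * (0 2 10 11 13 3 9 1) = (0 2 13 3 9 1)(10 11) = [2, 0, 13, 9, 4, 5, 6, 7, 8, 1, 11, 10, 12, 3]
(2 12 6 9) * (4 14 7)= (2 12 6 9)(4 14 7)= [0, 1, 12, 3, 14, 5, 9, 4, 8, 2, 10, 11, 6, 13, 7]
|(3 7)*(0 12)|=|(0 12)(3 7)|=2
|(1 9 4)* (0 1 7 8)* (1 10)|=7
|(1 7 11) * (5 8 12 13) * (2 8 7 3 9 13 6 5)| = |(1 3 9 13 2 8 12 6 5 7 11)| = 11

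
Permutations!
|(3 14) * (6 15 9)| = 6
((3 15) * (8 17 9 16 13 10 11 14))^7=((3 15)(8 17 9 16 13 10 11 14))^7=(3 15)(8 14 11 10 13 16 9 17)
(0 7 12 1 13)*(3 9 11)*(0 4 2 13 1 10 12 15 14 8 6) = (0 7 15 14 8 6)(2 13 4)(3 9 11)(10 12) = [7, 1, 13, 9, 2, 5, 0, 15, 6, 11, 12, 3, 10, 4, 8, 14]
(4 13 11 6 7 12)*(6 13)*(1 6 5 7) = (1 6)(4 5 7 12)(11 13) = [0, 6, 2, 3, 5, 7, 1, 12, 8, 9, 10, 13, 4, 11]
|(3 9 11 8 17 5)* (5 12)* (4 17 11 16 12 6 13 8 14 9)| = |(3 4 17 6 13 8 11 14 9 16 12 5)| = 12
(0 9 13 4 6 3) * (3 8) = (0 9 13 4 6 8 3) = [9, 1, 2, 0, 6, 5, 8, 7, 3, 13, 10, 11, 12, 4]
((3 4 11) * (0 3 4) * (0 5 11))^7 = (0 5 4 3 11)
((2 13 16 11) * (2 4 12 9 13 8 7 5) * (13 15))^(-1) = (2 5 7 8)(4 11 16 13 15 9 12)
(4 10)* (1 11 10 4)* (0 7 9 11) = [7, 0, 2, 3, 4, 5, 6, 9, 8, 11, 1, 10] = (0 7 9 11 10 1)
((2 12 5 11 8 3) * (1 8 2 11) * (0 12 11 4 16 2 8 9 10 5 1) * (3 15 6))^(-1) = ((0 12 1 9 10 5)(2 11 8 15 6 3 4 16))^(-1) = (0 5 10 9 1 12)(2 16 4 3 6 15 8 11)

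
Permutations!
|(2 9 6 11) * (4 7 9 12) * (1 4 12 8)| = |(12)(1 4 7 9 6 11 2 8)| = 8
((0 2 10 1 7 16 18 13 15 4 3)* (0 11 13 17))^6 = ((0 2 10 1 7 16 18 17)(3 11 13 15 4))^6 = (0 18 7 10)(1 2 17 16)(3 11 13 15 4)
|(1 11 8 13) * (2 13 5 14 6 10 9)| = 10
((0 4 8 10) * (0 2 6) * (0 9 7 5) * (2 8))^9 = ((0 4 2 6 9 7 5)(8 10))^9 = (0 2 9 5 4 6 7)(8 10)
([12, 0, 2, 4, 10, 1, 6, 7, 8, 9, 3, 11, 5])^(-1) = (0 1 5 12)(3 10 4)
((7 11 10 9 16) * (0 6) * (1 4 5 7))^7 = (0 6)(1 16 9 10 11 7 5 4)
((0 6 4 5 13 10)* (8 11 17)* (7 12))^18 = ((0 6 4 5 13 10)(7 12)(8 11 17))^18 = (17)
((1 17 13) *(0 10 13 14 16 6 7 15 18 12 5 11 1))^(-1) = ((0 10 13)(1 17 14 16 6 7 15 18 12 5 11))^(-1) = (0 13 10)(1 11 5 12 18 15 7 6 16 14 17)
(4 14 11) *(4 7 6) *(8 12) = (4 14 11 7 6)(8 12) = [0, 1, 2, 3, 14, 5, 4, 6, 12, 9, 10, 7, 8, 13, 11]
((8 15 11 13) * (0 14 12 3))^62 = (0 12)(3 14)(8 11)(13 15)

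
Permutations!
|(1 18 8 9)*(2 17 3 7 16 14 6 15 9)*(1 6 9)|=|(1 18 8 2 17 3 7 16 14 9 6 15)|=12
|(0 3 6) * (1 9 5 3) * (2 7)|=|(0 1 9 5 3 6)(2 7)|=6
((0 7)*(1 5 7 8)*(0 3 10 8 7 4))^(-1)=((0 7 3 10 8 1 5 4))^(-1)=(0 4 5 1 8 10 3 7)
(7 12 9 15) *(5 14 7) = (5 14 7 12 9 15) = [0, 1, 2, 3, 4, 14, 6, 12, 8, 15, 10, 11, 9, 13, 7, 5]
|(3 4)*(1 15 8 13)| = |(1 15 8 13)(3 4)| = 4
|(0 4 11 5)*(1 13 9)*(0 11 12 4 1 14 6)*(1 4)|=8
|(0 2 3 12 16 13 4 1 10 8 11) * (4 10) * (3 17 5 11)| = |(0 2 17 5 11)(1 4)(3 12 16 13 10 8)| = 30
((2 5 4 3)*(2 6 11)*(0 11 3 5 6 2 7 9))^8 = (11)(2 3 6)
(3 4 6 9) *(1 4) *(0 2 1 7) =(0 2 1 4 6 9 3 7) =[2, 4, 1, 7, 6, 5, 9, 0, 8, 3]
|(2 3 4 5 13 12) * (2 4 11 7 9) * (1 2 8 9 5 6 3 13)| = |(1 2 13 12 4 6 3 11 7 5)(8 9)| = 10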